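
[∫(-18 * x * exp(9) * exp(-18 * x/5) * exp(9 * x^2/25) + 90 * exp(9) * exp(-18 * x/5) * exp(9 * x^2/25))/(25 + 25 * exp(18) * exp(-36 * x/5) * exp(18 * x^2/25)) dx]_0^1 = -acot(exp(9)) + acot(exp(144/25))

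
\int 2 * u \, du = u^2 + C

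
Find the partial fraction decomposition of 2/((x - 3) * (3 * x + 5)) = -3/(7*(3*x + 5)) + 1/(7*(x - 3))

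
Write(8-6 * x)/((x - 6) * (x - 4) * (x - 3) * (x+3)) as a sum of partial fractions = -13/(189*(x + 3)) - 5/(9*(x - 3)) + 8/(7*(x - 4)) - 14/(27*(x - 6))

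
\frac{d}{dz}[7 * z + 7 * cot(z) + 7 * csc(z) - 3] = -7*cot(z)^2 - 7*cot(z)*csc(z)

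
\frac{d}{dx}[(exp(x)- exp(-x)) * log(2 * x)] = (x*exp(2*x)*log(x) + x*exp(2*x)*log(2) + x*log(x) + x*log(2) + exp(2*x) - 1)*exp(-x)/x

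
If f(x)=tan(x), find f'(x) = cos(x)^(-2)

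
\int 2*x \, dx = x^2 + C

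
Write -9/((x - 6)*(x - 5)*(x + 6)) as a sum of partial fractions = -3/(44*(x + 6)) + 9/(11*(x - 5)) - 3/(4*(x - 6))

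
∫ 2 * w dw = w^2 + C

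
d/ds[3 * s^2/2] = 3*s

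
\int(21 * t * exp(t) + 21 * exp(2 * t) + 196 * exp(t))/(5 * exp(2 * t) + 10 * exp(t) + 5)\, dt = 7*(3*t*exp(t) + 30*exp(t) + 5)/(5*(exp(t) + 1)) + C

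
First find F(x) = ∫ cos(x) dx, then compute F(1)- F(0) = sin(1)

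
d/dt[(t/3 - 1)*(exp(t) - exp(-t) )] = (t*exp(2*t) + t - 2*exp(2*t) - 4)*exp(-t)/3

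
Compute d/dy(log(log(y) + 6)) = 1/(y*log(y) + 6*y)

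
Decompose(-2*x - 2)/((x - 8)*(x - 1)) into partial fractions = 4/(7*(x - 1)) - 18/(7*(x - 8))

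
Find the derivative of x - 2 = 1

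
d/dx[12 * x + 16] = 12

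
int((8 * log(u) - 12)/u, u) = (2*log(u) - 3)^2 + C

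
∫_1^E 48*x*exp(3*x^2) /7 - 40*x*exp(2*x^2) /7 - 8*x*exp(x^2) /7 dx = -10*exp(2*exp(2))/7 - 4*exp(exp(2))/7 - 8*exp(3)/7 + 4*E/7 + 10*exp(2)/7 + 8*exp(3*exp(2))/7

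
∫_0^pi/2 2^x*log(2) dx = -1 + 2^(pi/2)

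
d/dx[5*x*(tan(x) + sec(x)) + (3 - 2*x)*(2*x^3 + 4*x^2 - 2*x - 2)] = -16*x^3 - 6*x^2 + 5*x*tan(x)^2 + 5*x*tan(x)*sec(x) + 37*x + 5*tan(x) + 5*sec(x) - 2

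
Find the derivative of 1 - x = -1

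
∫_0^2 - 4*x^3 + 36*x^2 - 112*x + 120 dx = 96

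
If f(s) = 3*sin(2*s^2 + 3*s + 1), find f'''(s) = -192*s^3*cos(2*s^2 + 3*s + 1) - 432*s^2*cos(2*s^2 + 3*s + 1) - 144*s*sin(2*s^2 + 3*s + 1) - 324*s*cos(2*s^2 + 3*s + 1) - 108*sin(2*s^2 + 3*s + 1) - 81*cos(2*s^2 + 3*s + 1)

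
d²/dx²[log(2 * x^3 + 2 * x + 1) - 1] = (-12*x^4 + 12*x - 4)/(4*x^6 + 8*x^4 + 4*x^3 + 4*x^2 + 4*x + 1)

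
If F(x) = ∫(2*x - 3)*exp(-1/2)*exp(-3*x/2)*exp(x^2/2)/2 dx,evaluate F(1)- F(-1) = -exp(3/2) + exp(-3/2)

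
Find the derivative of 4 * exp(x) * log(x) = (4*x*exp(x)*log(x) + 4*exp(x))/x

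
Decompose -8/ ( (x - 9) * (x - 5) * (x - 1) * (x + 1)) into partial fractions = 1/(15*(x + 1)) - 1/(8*(x - 1)) + 1/(12*(x - 5)) - 1/(40*(x - 9))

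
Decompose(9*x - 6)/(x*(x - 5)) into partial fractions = 39/(5*(x - 5)) + 6/(5*x)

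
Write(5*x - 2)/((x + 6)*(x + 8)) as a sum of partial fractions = 21/(x + 8) - 16/(x + 6)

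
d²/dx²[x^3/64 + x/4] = 3*x/32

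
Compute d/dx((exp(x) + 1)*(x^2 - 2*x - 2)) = x^2*exp(x) + 2*x - 4*exp(x) - 2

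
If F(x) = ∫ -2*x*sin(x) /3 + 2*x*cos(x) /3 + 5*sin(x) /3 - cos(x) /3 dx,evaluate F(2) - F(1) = sqrt(2)*(sin(pi/4 + 2) + sin(pi/4 + 1))/3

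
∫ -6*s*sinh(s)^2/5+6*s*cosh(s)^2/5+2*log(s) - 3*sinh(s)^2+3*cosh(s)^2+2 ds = s*(3*s + 10*log(s) + 15)/5 + C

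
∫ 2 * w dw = w^2 + C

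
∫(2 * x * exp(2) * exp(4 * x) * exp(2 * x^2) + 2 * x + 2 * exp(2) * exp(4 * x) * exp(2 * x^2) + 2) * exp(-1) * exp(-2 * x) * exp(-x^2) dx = 2*sinh((x + 1)^2) + C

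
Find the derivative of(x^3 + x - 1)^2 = 6*x^5 + 8*x^3 - 6*x^2 + 2*x - 2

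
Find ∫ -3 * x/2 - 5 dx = -3*x^2/4 - 5*x + C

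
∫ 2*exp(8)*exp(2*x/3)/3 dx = exp(2*x/3 + 8) + C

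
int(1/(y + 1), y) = log(4*y + 4) + C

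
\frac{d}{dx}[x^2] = 2*x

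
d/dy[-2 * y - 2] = -2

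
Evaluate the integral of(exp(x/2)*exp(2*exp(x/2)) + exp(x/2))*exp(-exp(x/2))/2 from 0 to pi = -E - exp(-exp(pi/2)) + exp(-1) + exp(exp(pi/2))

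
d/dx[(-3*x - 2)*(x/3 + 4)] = -2*x - 38/3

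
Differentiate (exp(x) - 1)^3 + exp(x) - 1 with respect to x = 3*exp(3*x) - 6*exp(2*x) + 4*exp(x)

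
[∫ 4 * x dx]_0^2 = 8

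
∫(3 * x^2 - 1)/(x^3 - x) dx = log(x^3 - x) + C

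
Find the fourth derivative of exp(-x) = exp(-x)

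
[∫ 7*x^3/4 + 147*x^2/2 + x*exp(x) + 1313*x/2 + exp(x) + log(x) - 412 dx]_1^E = -21*E - 835/16 - 3*exp(2)/4 + exp(1 + E) + 7*(-4 + exp(2)/4 + 7*E)^2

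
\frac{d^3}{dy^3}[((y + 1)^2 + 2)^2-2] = 24*y + 24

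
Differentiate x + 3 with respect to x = 1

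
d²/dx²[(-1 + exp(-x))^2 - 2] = (4 - 2*exp(x))*exp(-2*x)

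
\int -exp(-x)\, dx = exp(-x) + C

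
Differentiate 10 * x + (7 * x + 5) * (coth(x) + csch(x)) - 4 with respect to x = -(7*x*cosh(x) + 7*x - 7*sinh(x) - 7*sinh(2*x)/2 + 5*cosh(x) - 5*cosh(2*x) + 10)/sinh(x)^2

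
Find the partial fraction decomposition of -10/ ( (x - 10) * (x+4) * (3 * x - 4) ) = 45/(208*(3*x - 4)) - 5/(112*(x + 4)) - 5/(182*(x - 10))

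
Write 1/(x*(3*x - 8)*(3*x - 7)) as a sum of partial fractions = -3/(7*(3*x - 7)) + 3/(8*(3*x - 8)) + 1/(56*x)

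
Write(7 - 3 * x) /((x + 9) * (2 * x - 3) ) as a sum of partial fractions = 5/(21*(2*x - 3)) - 34/(21*(x + 9))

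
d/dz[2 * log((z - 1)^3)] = 6/(z - 1)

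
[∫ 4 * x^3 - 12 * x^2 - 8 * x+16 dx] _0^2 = 0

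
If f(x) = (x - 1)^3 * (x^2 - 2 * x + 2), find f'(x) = 5*x^4 - 20*x^3 + 33*x^2 - 26*x + 8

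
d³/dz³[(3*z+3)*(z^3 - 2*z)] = 72*z + 18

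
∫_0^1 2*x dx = 1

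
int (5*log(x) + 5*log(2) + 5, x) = 5*x*log(2*x) + C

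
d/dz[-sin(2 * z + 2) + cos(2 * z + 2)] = -2*sin(2*z + 2) - 2*cos(2*z + 2)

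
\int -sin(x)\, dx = cos(x) + C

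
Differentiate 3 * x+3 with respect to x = 3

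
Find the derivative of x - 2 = 1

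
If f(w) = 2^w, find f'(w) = 2^w*log(2)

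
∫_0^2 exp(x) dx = -1 + exp(2)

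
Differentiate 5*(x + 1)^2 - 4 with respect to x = 10*x + 10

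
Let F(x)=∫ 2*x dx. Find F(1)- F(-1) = 0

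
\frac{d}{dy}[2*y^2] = 4*y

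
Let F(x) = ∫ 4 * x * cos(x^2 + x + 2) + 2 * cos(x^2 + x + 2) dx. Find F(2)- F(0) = -2*sin(2) + 2*sin(8)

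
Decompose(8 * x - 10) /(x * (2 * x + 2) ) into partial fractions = 9/(x + 1) - 5/x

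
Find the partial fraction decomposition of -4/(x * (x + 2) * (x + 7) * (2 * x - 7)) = -32/(1617*(2*x - 7)) + 4/(735*(x + 7)) - 2/(55*(x + 2)) + 2/(49*x)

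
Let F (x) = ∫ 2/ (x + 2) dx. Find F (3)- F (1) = -log(9) + log(25)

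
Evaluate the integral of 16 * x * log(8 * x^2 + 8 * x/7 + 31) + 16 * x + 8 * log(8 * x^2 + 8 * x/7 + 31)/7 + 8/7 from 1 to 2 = -281*log(281/7)/7 + 457*log(457/7)/7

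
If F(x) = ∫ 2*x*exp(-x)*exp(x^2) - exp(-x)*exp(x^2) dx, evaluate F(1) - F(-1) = 1 - exp(2)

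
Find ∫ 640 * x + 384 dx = 320*x^2 + 384*x + C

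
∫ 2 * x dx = x^2 + C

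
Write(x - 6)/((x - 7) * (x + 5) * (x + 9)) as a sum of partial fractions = -15/(64*(x + 9)) + 11/(48*(x + 5)) + 1/(192*(x - 7))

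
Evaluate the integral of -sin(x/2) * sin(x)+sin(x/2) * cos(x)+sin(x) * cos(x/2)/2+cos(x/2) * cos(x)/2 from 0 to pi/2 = sqrt(2)/2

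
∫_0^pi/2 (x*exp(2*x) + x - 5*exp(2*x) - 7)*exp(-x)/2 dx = (-3 + pi/4)*(-exp(-pi/2) + exp(pi/2))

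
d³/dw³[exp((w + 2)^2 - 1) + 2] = 8*w^3*exp(w^2 + 4*w + 3) + 48*w^2*exp(w^2 + 4*w + 3) + 108*w*exp(w^2 + 4*w + 3) + 88*exp(w^2 + 4*w + 3)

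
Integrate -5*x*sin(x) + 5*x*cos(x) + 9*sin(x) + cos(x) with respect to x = sqrt(2)*(5*x - 4)*sin(x + pi/4) + C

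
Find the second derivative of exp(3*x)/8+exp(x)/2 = 9*exp(3*x)/8 + exp(x)/2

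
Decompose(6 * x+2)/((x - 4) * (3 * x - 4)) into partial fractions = -15/(4*(3*x - 4)) + 13/(4*(x - 4))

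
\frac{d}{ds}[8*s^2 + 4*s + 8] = 16*s + 4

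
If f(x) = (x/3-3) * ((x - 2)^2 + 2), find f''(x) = 2*x - 26/3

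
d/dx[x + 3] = 1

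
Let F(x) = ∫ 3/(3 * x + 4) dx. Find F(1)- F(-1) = -log(2) + log(14)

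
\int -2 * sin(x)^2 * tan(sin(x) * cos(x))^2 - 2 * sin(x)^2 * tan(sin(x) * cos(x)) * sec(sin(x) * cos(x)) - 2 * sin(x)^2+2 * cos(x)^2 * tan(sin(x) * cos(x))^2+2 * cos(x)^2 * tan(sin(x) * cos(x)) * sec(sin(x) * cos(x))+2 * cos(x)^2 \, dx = 2*tan(sin(2*x)/2) + 2/cos(sin(2*x)/2) + C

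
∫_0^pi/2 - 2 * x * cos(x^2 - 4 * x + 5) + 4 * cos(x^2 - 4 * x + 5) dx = sin(5) - sin(pi^2/4 + 5)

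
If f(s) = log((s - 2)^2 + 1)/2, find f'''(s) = (2*s^3 - 12*s^2 + 18*s - 4)/(s^6 - 12*s^5 + 63*s^4 - 184*s^3 + 315*s^2 - 300*s + 125)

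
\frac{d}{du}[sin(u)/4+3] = cos(u)/4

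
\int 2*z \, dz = z^2 + C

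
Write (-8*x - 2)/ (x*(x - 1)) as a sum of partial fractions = -10/(x - 1) + 2/x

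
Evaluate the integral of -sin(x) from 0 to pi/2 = -1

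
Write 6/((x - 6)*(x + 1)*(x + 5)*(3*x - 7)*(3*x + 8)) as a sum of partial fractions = -27/(2275*(3*x + 8)) - 27/(6050*(3*x - 7)) + 3/(3388*(x + 5)) + 3/(700*(x + 1)) + 3/(11011*(x - 6))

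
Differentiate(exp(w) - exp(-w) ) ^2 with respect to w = (2*exp(4*w) - 2)*exp(-2*w)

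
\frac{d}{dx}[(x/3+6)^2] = 2*x/9 + 4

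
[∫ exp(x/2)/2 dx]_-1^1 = -exp(-1/2) + exp(1/2)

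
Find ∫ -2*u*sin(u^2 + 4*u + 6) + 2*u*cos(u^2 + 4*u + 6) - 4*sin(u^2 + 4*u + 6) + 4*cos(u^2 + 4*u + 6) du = sin((u + 2)^2 + 2) + cos((u + 2)^2 + 2) + C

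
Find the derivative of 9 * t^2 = 18*t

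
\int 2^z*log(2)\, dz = 2^z + C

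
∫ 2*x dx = x^2 + C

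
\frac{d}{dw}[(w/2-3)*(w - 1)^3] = 2*w^3 - 27*w^2/2 + 21*w - 19/2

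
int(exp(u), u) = exp(u) + C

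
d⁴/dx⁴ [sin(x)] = sin(x)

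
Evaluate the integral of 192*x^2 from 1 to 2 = 448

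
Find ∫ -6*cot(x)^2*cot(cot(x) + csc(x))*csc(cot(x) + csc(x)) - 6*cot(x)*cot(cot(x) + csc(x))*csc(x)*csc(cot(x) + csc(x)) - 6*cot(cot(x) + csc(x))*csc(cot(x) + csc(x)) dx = -6*csc(cot(x) + csc(x)) + C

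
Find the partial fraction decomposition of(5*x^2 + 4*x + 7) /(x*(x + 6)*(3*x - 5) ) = 248/(115*(3*x - 5)) + 163/(138*(x + 6)) - 7/(30*x)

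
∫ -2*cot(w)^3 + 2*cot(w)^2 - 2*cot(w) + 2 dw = (cot(w) - 1)^2 + C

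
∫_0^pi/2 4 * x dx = pi^2/2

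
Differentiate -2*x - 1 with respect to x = -2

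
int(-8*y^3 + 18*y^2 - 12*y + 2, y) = -2*y^4 + 6*y^3 - 6*y^2 + 2*y + C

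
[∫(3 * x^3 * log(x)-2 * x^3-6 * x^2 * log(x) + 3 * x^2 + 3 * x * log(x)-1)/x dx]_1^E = 0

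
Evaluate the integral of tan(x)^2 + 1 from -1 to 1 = 2*tan(1)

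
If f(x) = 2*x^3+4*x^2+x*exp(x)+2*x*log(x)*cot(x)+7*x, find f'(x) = 6*x^2 + x*exp(x) - 2*x*log(x)/sin(x)^2 + 8*x + exp(x) + 2*log(x)/tan(x) + 7 + 2/tan(x)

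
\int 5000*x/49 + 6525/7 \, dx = 2500*x^2/49 + 6525*x/7 + C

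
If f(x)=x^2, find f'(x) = 2*x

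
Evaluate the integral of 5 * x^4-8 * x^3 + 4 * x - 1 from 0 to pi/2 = (-1 + pi/2)^2*(-pi/2 + pi^3/8)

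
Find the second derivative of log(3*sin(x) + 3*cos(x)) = -2/(sin(2*x) + 1)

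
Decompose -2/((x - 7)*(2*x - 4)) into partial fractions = 1/(5*(x - 2)) - 1/(5*(x - 7))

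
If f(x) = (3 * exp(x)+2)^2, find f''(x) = 36*exp(2*x) + 12*exp(x)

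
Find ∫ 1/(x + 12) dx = log(3*x/4 + 9) + C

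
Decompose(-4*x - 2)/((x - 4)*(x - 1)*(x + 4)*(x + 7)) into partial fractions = -13/(132*(x + 7)) + 7/(60*(x + 4)) + 1/(20*(x - 1)) - 3/(44*(x - 4))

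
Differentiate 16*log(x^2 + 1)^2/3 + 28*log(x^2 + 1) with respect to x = (64*x*log(x^2 + 1) + 168*x)/(3*x^2 + 3)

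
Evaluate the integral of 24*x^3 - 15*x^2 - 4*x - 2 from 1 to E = 2 + (-1 + 3*E)*(-exp(2) - E - 1 + 2*exp(3))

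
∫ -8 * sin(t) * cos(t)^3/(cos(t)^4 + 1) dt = 2*log(cos(t)^4 + 1) + C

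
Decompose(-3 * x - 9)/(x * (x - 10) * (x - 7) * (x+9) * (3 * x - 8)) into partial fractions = -1377/(80080*(3*x - 8)) + 1/(5320*(x + 9)) + 5/(728*(x - 7)) - 13/(4180*(x - 10)) + 1/(560*x)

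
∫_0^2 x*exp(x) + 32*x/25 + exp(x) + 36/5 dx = 2*exp(2) + 424/25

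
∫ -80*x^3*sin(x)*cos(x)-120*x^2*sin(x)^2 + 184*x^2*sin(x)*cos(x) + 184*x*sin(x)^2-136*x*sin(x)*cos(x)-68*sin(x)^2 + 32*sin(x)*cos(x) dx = -4*(x - 1)*(2*x - 1)*(5*x - 4)*sin(x)^2 + C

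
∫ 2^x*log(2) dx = 2^x + C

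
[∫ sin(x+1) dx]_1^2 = cos(2) - cos(3)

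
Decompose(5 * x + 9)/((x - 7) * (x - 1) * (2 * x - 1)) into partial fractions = 46/(13*(2*x - 1)) - 7/(3*(x - 1)) + 22/(39*(x - 7))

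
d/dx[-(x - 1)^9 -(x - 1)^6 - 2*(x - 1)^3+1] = -9*x^8 + 72*x^7 - 252*x^6 + 498*x^5 - 600*x^4 + 444*x^3 - 198*x^2 + 54*x - 9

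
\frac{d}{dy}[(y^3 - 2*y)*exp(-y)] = (-y^3 + 3*y^2 + 2*y - 2)*exp(-y)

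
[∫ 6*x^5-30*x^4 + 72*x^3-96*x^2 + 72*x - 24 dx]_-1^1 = -124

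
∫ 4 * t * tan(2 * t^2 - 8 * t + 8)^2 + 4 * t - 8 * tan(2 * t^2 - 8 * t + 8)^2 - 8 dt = tan(2*(t - 2)^2) + C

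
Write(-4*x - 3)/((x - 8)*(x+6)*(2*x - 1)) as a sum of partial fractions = 4/(39*(2*x - 1)) + 3/(26*(x + 6)) - 1/(6*(x - 8))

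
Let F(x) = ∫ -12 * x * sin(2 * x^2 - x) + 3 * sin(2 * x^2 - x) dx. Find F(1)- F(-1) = 3*cos(1) - 3*cos(3)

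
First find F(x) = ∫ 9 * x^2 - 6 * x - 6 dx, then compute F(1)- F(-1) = -6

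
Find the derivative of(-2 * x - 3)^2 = 8*x + 12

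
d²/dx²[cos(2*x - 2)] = -4*cos(2*x - 2)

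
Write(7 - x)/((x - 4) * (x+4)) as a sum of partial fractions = -11/(8*(x + 4)) + 3/(8*(x - 4))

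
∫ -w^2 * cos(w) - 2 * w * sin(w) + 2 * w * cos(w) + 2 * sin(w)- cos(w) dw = (-w^2 + 2*w - 1)*sin(w) + C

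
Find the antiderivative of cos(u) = sin(u) + C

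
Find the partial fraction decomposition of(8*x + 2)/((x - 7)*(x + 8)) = 62/(15*(x + 8)) + 58/(15*(x - 7))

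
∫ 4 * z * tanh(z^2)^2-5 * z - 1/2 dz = -z^2/2 - z/2 - 2*tanh(z^2) + C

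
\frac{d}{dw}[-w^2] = -2*w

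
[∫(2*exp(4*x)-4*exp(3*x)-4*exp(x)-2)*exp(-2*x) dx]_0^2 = -4 + (-2 - exp(-2) + exp(2))^2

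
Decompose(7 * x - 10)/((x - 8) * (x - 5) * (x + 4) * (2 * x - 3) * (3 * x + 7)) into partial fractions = 2133/(78430*(3*x + 7)) + 8/(23023*(2*x - 3)) - 19/(2970*(x + 4)) - 25/(4158*(x - 5)) + 23/(7254*(x - 8))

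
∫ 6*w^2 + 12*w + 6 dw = 2*w^3 + 6*w^2 + 6*w + C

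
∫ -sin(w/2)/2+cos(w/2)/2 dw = sqrt(2)*sin(w/2 + pi/4) + C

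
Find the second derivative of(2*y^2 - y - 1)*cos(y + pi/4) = -2*y^2*cos(y + pi/4) - 8*y*sin(y + pi/4) + y*cos(y + pi/4) + 2*sin(y + pi/4) + 5*cos(y + pi/4)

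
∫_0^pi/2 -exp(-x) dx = -1 + exp(-pi/2)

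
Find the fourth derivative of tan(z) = 24*tan(z)^5 + 40*tan(z)^3 + 16*tan(z)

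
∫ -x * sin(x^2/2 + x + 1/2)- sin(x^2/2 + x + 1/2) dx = cos((x + 1)^2/2) + C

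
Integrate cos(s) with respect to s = sin(s) + C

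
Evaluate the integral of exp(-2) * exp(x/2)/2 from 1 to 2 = -exp(-3/2) + exp(-1)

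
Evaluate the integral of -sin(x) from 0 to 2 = -1 + cos(2)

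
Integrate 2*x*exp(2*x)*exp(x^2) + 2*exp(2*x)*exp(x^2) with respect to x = exp(x*(x + 2)) + C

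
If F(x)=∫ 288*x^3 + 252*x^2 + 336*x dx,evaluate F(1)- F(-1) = 168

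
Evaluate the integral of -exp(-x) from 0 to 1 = -1 + exp(-1)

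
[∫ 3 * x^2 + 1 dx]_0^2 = 10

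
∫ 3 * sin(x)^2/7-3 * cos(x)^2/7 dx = -3*sin(2*x)/14 + C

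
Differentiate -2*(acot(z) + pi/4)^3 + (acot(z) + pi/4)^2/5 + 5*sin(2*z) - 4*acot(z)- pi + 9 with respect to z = (400*z^2*cos(2*z) + 400*cos(2*z) + 240*acot(z)^2 - 16*acot(z) + 120*pi*acot(z) - 4*pi + 15*pi^2 + 160)/(40*z^2 + 40)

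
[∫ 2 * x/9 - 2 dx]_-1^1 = -4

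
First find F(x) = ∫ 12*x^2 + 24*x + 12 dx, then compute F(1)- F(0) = 28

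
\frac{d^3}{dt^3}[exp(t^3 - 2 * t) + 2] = 27*t^6*exp(t^3 - 2*t) - 54*t^4*exp(t^3 - 2*t) + 54*t^3*exp(t^3 - 2*t) + 36*t^2*exp(t^3 - 2*t) - 36*t*exp(t^3 - 2*t) - 2*exp(t^3 - 2*t)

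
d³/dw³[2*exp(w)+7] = 2*exp(w)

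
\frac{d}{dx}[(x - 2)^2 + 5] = 2*x - 4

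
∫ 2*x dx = x^2 + C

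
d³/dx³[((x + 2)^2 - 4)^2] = 24*x + 48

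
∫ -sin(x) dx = cos(x) + C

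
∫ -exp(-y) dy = exp(-y) + C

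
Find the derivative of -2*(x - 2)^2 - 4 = 8 - 4*x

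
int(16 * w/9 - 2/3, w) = 8*w^2/9 - 2*w/3 + C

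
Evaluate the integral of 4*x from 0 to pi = 2*pi^2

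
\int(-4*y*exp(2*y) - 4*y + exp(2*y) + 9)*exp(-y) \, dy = -2*(4*y - 5)*sinh(y) + C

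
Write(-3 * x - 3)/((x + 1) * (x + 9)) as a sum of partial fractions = -3/(x + 9)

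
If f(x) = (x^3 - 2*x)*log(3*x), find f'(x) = 3*x^2*log(x) + x^2 + 3*x^2*log(3) - 2*log(x) - 2*log(3) - 2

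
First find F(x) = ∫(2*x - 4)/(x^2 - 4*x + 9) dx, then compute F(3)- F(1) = 0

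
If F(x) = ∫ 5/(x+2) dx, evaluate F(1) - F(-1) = 5*log(3)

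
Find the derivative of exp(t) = exp(t)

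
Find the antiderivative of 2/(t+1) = 2*log(t + 1) + C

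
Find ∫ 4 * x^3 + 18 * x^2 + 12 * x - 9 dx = x^4 + 6*x^3 + 6*x^2 - 9*x + C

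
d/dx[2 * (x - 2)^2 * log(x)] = (4*x^2*log(x) + 2*x^2 - 8*x*log(x) - 8*x + 8)/x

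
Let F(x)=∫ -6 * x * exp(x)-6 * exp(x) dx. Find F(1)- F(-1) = -6*E - 6*exp(-1)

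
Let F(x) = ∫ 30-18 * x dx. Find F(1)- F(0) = 21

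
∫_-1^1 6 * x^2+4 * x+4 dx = 12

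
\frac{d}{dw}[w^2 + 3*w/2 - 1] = 2*w + 3/2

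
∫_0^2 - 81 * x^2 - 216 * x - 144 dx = -936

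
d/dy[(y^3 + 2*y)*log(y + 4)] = (3*y^3*log(y + 4) + y^3 + 12*y^2*log(y + 4) + 2*y*log(y + 4) + 2*y + 8*log(y + 4))/(y + 4)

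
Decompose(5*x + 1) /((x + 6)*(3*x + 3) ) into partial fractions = 29/(15*(x + 6)) - 4/(15*(x + 1))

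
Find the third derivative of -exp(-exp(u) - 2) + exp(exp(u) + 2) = (exp(3*u) - 3*exp(2*u) + exp(u) + exp(u + 2*exp(u) + 4) + 3*exp(2*u + 2*exp(u) + 4) + exp(3*u + 2*exp(u) + 4))*exp(-exp(u) - 2)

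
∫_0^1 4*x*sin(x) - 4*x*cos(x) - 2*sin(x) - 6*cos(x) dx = -6*sin(1) - 6*cos(1) + 2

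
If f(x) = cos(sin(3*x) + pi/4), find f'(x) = -3*sin(sin(3*x) + pi/4)*cos(3*x)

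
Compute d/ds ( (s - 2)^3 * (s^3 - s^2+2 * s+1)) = 6*s^5 - 35*s^4 + 80*s^3 - 93*s^2 + 52*s - 4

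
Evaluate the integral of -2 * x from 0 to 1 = -1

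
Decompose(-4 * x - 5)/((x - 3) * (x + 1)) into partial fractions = 1/(4*(x + 1)) - 17/(4*(x - 3))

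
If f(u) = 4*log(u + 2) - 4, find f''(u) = -4/(u^2 + 4*u + 4)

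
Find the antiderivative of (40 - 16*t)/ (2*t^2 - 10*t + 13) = -4*log((2*t - 5)^2 + 1) + C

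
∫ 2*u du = u^2 + C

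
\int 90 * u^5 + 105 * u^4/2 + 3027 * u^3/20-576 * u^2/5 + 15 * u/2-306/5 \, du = 15*u^6 + 21*u^5/2 + 3027*u^4/80 - 192*u^3/5 + 15*u^2/4 - 306*u/5 + C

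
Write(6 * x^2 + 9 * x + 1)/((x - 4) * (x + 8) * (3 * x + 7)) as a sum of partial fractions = -6/(17*(3*x + 7)) + 313/(204*(x + 8)) + 7/(12*(x - 4))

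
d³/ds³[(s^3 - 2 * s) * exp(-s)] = (-s^3 + 9*s^2 - 16*s)*exp(-s)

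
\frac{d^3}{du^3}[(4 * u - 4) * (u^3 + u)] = 96*u - 24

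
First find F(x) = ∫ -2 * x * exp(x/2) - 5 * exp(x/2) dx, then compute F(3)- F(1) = -14*exp(3/2) + 6*exp(1/2)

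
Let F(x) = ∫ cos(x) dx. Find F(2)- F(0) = sin(2)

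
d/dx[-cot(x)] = sin(x)^(-2)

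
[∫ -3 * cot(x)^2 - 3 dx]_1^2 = -3*cot(1) + 3*cot(2)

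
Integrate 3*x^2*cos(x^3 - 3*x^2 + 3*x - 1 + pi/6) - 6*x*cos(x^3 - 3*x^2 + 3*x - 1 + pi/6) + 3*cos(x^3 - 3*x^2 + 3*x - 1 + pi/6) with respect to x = sin((x - 1)^3 + pi/6) + C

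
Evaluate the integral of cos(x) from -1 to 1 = 2*sin(1)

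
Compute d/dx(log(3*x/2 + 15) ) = 1/(x + 10)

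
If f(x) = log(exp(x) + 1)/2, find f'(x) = exp(x)/(2*exp(x) + 2)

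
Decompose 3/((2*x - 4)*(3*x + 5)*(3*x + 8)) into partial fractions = 3/(28*(3*x + 8)) - 3/(22*(3*x + 5)) + 3/(308*(x - 2))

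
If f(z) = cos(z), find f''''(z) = cos(z)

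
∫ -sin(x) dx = cos(x) + C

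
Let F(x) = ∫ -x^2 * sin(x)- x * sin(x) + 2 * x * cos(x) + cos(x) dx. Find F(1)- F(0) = 2*cos(1)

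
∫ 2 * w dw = w^2 + C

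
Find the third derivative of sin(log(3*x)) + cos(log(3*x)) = 2*(sin(log(x) + log(3)) + 2*cos(log(x) + log(3)))/x^3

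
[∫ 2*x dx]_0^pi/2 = pi^2/4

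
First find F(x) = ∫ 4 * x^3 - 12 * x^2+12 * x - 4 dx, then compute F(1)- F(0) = -1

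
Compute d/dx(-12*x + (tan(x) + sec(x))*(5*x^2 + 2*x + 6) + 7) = 2*(5*x^2*sin(x) + 5*x^2 + 2*x*sin(x) + 5*x*sin(2*x) + 10*x*cos(x) + 2*x + 6*sin(x) + sin(2*x) + 2*cos(x) - 6*cos(2*x))/(cos(2*x) + 1)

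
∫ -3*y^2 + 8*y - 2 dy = -y^3 + 4*y^2 - 2*y + C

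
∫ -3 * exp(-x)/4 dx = 3*exp(-x)/4 + C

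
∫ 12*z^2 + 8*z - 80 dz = 4*z^3 + 4*z^2 - 80*z + C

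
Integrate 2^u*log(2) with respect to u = 2^u + C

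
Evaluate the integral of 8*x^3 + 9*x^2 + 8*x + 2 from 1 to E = -15 + (2 + 2*E + exp(2))*(-E + 2 + 2*exp(2))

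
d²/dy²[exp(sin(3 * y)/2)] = 9*(-2*sin(3*y) + cos(3*y)^2)*exp(sin(3*y)/2)/4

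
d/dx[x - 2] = 1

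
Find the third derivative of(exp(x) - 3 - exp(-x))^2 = (8*exp(4*x) - 6*exp(3*x) - 6*exp(x) - 8)*exp(-2*x)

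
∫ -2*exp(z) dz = -2*exp(z) + C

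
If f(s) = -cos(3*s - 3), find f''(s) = 9*cos(3*s - 3)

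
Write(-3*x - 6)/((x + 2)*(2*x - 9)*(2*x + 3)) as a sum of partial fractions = 1/(4*(2*x + 3)) - 1/(4*(2*x - 9))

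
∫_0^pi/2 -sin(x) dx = -1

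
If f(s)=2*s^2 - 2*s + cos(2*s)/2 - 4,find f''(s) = 4 - 2*cos(2*s)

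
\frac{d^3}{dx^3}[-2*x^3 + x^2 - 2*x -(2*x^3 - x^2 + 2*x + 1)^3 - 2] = -4032*x^6 + 4032*x^5 - 6300*x^4 + 1560*x^3 - 1080*x^2 - 360*x - 24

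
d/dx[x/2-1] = 1/2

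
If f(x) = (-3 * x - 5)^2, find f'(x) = 18*x + 30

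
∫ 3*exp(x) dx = 3*exp(x) + C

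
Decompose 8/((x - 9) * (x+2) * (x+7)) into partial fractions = 1/(10*(x + 7)) - 8/(55*(x + 2)) + 1/(22*(x - 9))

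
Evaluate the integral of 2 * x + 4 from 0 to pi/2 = -4 + (pi/2 + 2)^2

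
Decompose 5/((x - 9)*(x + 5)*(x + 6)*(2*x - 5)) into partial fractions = -8/(663*(2*x - 5)) - 1/(51*(x + 6)) + 1/(42*(x + 5)) + 1/(546*(x - 9))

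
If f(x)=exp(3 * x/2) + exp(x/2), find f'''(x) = 27*exp(3*x/2)/8 + exp(x/2)/8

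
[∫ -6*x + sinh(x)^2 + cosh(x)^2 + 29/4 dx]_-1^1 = sinh(2) + 29/2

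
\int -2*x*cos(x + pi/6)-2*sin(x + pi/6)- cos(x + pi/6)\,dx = (-2*x - 1)*sin(x + pi/6) + C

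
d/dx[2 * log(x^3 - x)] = (6*x^2 - 2)/(x^3 - x)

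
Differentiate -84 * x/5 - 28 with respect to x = -84/5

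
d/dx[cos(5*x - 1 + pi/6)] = -5*sin(5*x - 1 + pi/6)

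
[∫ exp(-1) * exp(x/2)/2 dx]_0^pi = -exp(-1) + exp(-1 + pi/2)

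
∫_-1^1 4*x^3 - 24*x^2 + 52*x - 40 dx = -96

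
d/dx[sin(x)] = cos(x)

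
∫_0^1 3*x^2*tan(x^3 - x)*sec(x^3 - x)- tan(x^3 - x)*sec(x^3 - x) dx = 0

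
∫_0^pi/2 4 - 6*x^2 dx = -pi^3/4 + 2*pi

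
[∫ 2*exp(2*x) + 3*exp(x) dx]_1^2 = -(2 + E)^2 - exp(2) + E + (2 + exp(2))^2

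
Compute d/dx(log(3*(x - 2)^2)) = 2/(x - 2)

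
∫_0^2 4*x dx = 8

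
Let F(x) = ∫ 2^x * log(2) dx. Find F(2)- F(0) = 3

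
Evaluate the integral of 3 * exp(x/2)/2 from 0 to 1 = -3 + 3*exp(1/2)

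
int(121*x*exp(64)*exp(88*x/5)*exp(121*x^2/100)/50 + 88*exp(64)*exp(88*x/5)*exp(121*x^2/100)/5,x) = exp((11*x + 80)^2/100) + C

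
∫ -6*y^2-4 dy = -2*y^3 - 4*y + C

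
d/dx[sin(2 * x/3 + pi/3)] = 2*cos((2*x + pi)/3)/3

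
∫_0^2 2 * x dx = 4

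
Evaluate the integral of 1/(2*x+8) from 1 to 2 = -log(5)/2 + log(6)/2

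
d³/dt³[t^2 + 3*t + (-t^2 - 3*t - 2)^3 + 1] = -120*t^3 - 540*t^2 - 792*t - 378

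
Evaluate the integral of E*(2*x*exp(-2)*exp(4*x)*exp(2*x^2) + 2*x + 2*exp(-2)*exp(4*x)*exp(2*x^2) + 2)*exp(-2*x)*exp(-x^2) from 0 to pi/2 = -exp(-1) - exp(2 - (1 + pi/2)^2) + E + exp(-2 + (1 + pi/2)^2)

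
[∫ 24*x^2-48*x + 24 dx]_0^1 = 8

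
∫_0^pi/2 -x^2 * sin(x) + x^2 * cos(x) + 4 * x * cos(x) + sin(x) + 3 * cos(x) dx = -1 + (1 + pi/2)^2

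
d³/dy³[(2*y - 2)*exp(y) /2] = y*exp(y) + 2*exp(y)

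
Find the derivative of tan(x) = cos(x)^(-2)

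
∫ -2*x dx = -x^2 + C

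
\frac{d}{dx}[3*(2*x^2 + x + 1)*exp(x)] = 6*x^2*exp(x) + 15*x*exp(x) + 6*exp(x)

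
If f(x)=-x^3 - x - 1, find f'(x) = -3*x^2 - 1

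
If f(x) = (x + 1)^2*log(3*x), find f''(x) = (2*x^2*log(x) + 2*x^2*log(3) + 3*x^2 + 2*x - 1)/x^2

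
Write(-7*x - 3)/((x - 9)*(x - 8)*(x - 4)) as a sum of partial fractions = -31/(20*(x - 4)) + 59/(4*(x - 8)) - 66/(5*(x - 9))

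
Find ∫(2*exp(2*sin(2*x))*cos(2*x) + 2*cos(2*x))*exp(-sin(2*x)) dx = 2*sinh(sin(2*x)) + C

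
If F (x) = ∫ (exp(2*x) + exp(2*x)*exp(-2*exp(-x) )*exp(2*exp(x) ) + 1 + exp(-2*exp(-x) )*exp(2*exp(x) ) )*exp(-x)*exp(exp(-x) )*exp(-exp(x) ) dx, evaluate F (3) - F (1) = -exp(E - exp(-1)) - exp(-exp(3) + exp(-3)) + exp(-E + exp(-1)) + exp(-exp(-3) + exp(3))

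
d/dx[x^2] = 2*x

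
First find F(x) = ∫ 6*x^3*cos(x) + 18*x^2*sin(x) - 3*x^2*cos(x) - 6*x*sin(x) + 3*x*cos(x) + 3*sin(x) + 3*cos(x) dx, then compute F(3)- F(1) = -9*sin(1) + 147*sin(3)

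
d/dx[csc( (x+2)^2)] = -4*(x + 2)*cos(x^2 + 4*x + 4)/(1 - cos(2*(x^2 + 4*x + 4)))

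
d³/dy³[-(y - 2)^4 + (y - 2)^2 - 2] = 48 - 24*y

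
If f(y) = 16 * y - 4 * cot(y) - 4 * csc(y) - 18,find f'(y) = 4*cot(y)^2 + 4*cot(y)*csc(y) + 20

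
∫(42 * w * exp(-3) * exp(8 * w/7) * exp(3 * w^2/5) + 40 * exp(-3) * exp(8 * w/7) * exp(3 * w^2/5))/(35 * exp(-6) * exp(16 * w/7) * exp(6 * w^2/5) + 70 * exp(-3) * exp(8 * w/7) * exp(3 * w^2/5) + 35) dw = exp(3*w^2/5 + 8*w/7 - 3)/(exp(3*w^2/5 + 8*w/7 - 3) + 1) + C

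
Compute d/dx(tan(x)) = cos(x)^(-2)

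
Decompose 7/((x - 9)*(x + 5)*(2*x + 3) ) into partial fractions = -4/(21*(2*x + 3)) + 1/(14*(x + 5)) + 1/(42*(x - 9))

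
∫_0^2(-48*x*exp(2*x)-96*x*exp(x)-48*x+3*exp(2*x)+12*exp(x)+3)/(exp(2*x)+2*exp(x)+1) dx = -93 + 6*exp(2)/(1 + exp(2))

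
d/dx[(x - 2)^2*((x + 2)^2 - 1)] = 4*x^3 - 18*x + 4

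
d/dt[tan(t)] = cos(t)^(-2)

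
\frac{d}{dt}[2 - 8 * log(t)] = -8/t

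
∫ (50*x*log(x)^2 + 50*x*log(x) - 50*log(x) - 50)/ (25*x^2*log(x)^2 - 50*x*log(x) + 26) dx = log(25*(x*log(x) - 1)^2 + 1) + C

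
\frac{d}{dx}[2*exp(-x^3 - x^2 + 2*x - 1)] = (-6*x^2 - 4*x + 4)*exp(-x^3 - x^2 + 2*x - 1)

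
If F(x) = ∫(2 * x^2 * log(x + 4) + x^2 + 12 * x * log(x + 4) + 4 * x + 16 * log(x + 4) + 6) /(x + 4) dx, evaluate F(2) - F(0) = -6*log(4) + 18*log(6)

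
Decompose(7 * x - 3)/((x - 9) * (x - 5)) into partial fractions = -8/(x - 5) + 15/(x - 9)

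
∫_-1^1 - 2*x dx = 0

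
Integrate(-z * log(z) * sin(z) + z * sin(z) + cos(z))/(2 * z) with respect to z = (log(z) - 1)*cos(z)/2 + C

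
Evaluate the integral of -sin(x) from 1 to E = cos(E) - cos(1)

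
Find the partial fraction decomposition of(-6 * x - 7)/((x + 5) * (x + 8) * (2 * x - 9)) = -136/(475*(2*x - 9)) + 41/(75*(x + 8)) - 23/(57*(x + 5))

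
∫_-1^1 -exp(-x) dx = -E + exp(-1)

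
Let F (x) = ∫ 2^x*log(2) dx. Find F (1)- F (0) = 1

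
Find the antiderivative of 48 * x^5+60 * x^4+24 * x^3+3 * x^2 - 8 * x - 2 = 8*x^6 + 12*x^5 + 6*x^4 + x^3 - 4*x^2 - 2*x + C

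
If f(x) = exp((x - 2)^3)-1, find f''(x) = 9*x^4*exp(x^3 - 6*x^2 + 12*x - 8) - 72*x^3*exp(x^3 - 6*x^2 + 12*x - 8) + 216*x^2*exp(x^3 - 6*x^2 + 12*x - 8) - 282*x*exp(x^3 - 6*x^2 + 12*x - 8) + 132*exp(x^3 - 6*x^2 + 12*x - 8)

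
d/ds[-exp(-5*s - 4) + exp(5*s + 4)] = (5*exp(10*s + 8) + 5)*exp(-5*s - 4)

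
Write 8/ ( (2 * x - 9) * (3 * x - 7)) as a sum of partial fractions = -24/(13*(3*x - 7)) + 16/(13*(2*x - 9))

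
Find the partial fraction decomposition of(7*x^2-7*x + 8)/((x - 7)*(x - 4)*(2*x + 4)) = 25/(54*(x + 2)) - 23/(9*(x - 4)) + 151/(27*(x - 7))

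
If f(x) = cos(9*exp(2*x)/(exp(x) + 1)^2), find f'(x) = -18*exp(2*x)*sin(9*exp(2*x)/(exp(2*x) + 2*exp(x) + 1))/(exp(3*x) + 3*exp(2*x) + 3*exp(x) + 1)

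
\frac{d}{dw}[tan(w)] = cos(w)^(-2)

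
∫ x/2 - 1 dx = x^2/4 - x + C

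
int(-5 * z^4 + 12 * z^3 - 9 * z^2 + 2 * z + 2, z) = -z^5 + 3*z^4 - 3*z^3 + z^2 + 2*z + C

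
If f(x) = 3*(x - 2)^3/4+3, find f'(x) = 9*x^2/4 - 9*x + 9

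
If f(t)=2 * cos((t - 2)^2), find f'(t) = 4*(2 - t)*sin(t^2 - 4*t + 4)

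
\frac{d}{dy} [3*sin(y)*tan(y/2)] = 3*sin(y)/(2*cos(y/2)^2) + 3*cos(y)*tan(y/2)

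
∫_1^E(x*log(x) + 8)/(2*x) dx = 9/2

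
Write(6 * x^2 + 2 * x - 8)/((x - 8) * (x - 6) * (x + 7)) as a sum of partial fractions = 272/(195*(x + 7)) - 110/(13*(x - 6)) + 196/(15*(x - 8))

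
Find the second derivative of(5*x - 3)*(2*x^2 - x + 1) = 60*x - 22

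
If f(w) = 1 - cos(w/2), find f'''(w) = -sin(w/2)/8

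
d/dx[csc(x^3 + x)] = -(3*x^2 + 1)*cos(x*(x^2 + 1))/sin(x*(x^2 + 1))^2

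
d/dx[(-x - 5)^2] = 2*x + 10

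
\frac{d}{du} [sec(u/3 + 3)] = tan(u/3 + 3)*sec(u/3 + 3)/3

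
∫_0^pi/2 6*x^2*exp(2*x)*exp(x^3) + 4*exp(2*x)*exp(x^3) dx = -2 + 2*exp(pi + pi^3/8)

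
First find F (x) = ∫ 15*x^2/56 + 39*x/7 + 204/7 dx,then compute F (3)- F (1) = 2321/28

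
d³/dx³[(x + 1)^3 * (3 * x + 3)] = 72*x + 72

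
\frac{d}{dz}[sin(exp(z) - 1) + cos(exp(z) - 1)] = sqrt(2)*exp(z)*cos(exp(z) - 1 + pi/4)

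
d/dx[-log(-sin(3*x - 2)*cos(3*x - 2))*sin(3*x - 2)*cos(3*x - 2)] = 3*(-log(-sin(2*(3*x - 2))) - 1 + log(2))*cos(2*(3*x - 2))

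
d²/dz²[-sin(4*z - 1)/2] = 8*sin(4*z - 1)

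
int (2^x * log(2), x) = 2^x + C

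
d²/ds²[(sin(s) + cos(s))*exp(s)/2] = sqrt(2)*exp(s)*cos(s + pi/4)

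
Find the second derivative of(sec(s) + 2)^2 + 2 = 6*tan(s)^4 + 8*tan(s)^2 + 2 - 4/cos(s) + 8/cos(s)^3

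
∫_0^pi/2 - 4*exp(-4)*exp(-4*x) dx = -exp(-4) + exp(-2*pi - 4)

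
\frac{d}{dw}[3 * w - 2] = 3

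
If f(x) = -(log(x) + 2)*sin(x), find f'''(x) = (x^3*log(x)*cos(x) + 2*x^3*cos(x) + 3*x^2*sin(x) + 3*x*cos(x) - 2*sin(x))/x^3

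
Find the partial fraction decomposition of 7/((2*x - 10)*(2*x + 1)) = -7/(11*(2*x + 1)) + 7/(22*(x - 5))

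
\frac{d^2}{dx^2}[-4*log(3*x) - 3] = 4/x^2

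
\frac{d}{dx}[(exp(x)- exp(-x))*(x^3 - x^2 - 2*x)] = (x^3*exp(2*x) + x^3 + 2*x^2*exp(2*x) - 4*x^2 - 4*x*exp(2*x) - 2*exp(2*x) + 2)*exp(-x)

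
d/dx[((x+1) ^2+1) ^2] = 4*x^3 + 12*x^2 + 16*x + 8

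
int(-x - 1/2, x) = -x^2/2 - x/2 + C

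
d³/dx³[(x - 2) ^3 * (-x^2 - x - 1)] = -60*x^2 + 120*x - 42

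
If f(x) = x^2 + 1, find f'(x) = 2*x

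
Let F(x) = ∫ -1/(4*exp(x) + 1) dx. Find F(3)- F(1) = -log(exp(-1) + 4) + log(exp(-3) + 4)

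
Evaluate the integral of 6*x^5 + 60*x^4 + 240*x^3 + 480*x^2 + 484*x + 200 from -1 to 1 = 744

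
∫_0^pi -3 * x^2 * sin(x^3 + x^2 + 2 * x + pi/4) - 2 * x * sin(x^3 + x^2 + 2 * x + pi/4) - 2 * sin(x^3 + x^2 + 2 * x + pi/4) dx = -sqrt(2)/2 + cos(pi/4 + pi^2 + pi^3)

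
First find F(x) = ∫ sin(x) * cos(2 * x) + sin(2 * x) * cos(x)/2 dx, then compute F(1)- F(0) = sin(1)*sin(2)/2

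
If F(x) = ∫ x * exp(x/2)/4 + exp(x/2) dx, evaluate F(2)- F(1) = -3*exp(1/2)/2 + 2*E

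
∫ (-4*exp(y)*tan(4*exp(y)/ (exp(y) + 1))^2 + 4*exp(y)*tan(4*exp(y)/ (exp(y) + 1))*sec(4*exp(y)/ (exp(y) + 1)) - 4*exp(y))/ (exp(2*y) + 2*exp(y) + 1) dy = -tan(4*exp(y)/(exp(y) + 1)) + sec(4*exp(y)/(exp(y) + 1)) + C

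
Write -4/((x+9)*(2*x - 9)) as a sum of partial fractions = -8/(27*(2*x - 9)) + 4/(27*(x + 9))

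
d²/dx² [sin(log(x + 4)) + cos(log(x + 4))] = -2*cos(log(x + 4))/(x^2 + 8*x + 16)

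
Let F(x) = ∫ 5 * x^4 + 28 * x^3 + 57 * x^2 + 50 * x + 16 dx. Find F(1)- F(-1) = 72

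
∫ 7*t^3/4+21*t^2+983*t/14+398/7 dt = 7*t^4/16 + 7*t^3 + 983*t^2/28 + 398*t/7 + C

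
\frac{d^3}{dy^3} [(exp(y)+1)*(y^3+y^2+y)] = y^3*exp(y) + 10*y^2*exp(y) + 25*y*exp(y) + 15*exp(y) + 6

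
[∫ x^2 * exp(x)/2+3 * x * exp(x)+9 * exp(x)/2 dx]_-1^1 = -exp(-1) + 5*E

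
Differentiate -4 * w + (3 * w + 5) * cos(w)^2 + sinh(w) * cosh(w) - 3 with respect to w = -3*w*sin(2*w) - 5*sin(2*w) + 3*cos(w)^2 + cosh(2*w) - 4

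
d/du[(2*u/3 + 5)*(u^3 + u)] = 8*u^3/3 + 15*u^2 + 4*u/3 + 5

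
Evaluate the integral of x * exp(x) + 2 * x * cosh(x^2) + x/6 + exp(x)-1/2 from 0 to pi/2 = -pi/4 + pi^2/48 + sinh(pi^2/4) + pi*exp(pi/2)/2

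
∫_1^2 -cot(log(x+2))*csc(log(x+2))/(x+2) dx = -csc(log(3)) + csc(log(4))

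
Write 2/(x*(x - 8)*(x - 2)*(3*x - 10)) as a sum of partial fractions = -27/(280*(3*x - 10)) + 1/(24*(x - 2)) + 1/(336*(x - 8)) - 1/(80*x)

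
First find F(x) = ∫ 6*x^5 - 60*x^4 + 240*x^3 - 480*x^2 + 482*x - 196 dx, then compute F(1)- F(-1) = -736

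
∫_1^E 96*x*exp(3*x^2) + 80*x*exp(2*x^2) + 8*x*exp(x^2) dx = -16*exp(3) - 20*exp(2) - 4*E + 4*exp(exp(2)) + 20*exp(2*exp(2)) + 16*exp(3*exp(2))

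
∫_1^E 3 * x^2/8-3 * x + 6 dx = (-2 + E/2)^3 + 27/8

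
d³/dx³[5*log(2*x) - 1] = 10/x^3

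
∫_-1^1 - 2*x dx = 0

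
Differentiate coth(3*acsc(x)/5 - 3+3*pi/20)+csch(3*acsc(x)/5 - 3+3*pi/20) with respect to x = 3*(cosh(3*acsc(x)/5 - 3 + 3*pi/20) + 1)/(5*x^2*sqrt(1 - 1/x^2)*sinh(3*acsc(x)/5 - 3 + 3*pi/20)^2)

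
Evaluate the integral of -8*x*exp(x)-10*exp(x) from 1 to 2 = -18*exp(2) + 10*E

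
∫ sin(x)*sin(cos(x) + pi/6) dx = cos(cos(x) + pi/6) + C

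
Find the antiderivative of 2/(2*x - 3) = log(6*x - 9) + C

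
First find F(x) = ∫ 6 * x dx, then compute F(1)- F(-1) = 0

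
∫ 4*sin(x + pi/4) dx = -4*cos(x + pi/4) + C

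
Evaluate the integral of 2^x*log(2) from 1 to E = -2 + 2^E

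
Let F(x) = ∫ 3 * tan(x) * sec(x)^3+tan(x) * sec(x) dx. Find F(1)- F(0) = -2 + sec(1) + sec(1)^3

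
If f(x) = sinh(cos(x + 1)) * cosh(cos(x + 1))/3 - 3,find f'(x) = -sin(x + 1)*cosh(2*cos(x + 1))/3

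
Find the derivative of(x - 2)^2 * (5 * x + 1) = 15*x^2 - 38*x + 16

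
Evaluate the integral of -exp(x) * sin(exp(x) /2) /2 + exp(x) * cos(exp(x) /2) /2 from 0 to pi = sqrt(2)*(-sin((2 + pi)/4) + sin((pi + 2*exp(pi))/4))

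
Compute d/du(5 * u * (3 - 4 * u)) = 15 - 40*u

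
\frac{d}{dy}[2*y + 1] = 2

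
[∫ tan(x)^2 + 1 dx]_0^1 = tan(1)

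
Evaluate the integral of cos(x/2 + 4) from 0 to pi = 2*cos(4) - 2*sin(4)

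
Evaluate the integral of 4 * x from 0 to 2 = 8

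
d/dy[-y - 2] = -1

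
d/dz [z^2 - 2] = 2*z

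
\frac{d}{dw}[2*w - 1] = 2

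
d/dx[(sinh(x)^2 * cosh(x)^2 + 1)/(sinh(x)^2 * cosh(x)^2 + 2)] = 8*sinh(4*x)/((cosh(2*x) - 1)^2 + 2*cosh(2*x) + 6)^2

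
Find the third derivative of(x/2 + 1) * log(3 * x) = (4 - x)/(2*x^3)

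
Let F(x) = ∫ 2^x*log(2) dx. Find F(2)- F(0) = 3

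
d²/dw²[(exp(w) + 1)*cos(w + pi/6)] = -2*exp(w)*sin(w + pi/6) - cos(w + pi/6)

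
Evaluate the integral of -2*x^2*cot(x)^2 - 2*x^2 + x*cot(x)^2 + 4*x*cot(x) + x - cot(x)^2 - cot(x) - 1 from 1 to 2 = 7*cot(2) - 2*cot(1)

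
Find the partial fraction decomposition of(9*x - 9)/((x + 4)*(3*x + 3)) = 5/(x + 4) - 2/(x + 1)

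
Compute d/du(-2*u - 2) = -2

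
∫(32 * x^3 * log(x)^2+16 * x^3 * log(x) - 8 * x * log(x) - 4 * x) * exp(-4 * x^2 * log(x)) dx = -4*x^2*exp(-4*x^2*log(x))*log(x) + C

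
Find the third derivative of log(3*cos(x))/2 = -sin(x)/cos(x)^3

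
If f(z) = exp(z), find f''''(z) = exp(z)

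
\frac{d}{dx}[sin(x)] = cos(x)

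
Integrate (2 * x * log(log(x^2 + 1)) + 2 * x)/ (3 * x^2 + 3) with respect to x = log(x^2 + 1)*log(log(x^2 + 1))/3 + C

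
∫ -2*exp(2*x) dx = -exp(2*x) + C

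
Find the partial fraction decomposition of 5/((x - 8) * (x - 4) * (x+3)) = 5/(77*(x + 3)) - 5/(28*(x - 4)) + 5/(44*(x - 8))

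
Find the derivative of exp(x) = exp(x)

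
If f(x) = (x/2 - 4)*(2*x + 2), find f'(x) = 2*x - 7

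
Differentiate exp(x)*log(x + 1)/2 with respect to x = (x*exp(x)*log(x + 1) + exp(x)*log(x + 1) + exp(x))/(2*x + 2)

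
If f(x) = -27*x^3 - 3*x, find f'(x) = -81*x^2 - 3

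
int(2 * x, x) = x^2 + C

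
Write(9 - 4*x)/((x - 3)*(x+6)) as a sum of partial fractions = -11/(3*(x + 6)) - 1/(3*(x - 3))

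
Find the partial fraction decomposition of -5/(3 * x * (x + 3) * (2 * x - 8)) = -5/(126*(x + 3)) - 5/(168*(x - 4)) + 5/(72*x)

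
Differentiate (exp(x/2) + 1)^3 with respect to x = 3*exp(3*x/2)/2 + 3*exp(x/2)/2 + 3*exp(x)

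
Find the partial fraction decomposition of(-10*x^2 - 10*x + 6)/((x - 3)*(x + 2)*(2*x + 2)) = -7/(5*(x + 2)) - 3/(4*(x + 1)) - 57/(20*(x - 3))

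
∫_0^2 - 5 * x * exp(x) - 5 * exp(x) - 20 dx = -10*exp(2) - 40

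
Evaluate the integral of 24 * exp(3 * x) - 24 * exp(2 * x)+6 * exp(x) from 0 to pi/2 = -1 + (-1 + 2*exp(pi/2))^3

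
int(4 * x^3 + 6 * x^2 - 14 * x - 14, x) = x^4 + 2*x^3 - 7*x^2 - 14*x + C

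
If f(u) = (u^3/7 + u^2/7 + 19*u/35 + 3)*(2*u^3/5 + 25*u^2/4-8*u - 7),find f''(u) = 12*u^4/7 + 19*u^3 - 69*u^2/175 + 147*u/10 + 1877/70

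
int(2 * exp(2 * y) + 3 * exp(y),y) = (exp(y) + 2)^2 - exp(y) + C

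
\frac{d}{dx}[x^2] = 2*x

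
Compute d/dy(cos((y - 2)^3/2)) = -3*(y - 2)^2*sin(y^3/2 - 3*y^2 + 6*y - 4)/2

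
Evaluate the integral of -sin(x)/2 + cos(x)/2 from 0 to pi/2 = 0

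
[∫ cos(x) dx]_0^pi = 0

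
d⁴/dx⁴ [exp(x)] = exp(x)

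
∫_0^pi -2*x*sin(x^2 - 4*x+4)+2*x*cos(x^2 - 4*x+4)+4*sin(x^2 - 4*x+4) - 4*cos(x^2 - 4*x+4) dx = sqrt(2)*(sin(pi/4 + 4 + pi^2) - sin(pi/4 + 4))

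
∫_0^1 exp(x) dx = -1 + E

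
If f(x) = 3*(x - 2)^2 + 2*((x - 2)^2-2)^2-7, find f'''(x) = 48*x - 96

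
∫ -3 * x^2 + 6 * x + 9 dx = -x^3 + 3*x^2 + 9*x + C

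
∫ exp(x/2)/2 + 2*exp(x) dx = exp(x/2) + 2*exp(x) + C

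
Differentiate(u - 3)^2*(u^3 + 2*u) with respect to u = 5*u^4 - 24*u^3 + 33*u^2 - 24*u + 18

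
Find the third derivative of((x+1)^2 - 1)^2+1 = 24*x + 24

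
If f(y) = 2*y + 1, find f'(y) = 2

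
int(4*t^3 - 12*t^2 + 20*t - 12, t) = t^4 - 4*t^3 + 10*t^2 - 12*t + C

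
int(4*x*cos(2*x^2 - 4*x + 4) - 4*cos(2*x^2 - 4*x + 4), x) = sin(2*(x - 1)^2 + 2) + C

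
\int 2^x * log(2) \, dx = 2^x + C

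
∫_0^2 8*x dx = 16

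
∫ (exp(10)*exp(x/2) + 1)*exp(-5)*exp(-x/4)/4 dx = 2*sinh(x/4 + 5) + C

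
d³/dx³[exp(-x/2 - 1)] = -exp(-x/2 - 1)/8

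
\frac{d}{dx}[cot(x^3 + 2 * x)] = -(3*x^2 + 2)/sin(x*(x^2 + 2))^2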